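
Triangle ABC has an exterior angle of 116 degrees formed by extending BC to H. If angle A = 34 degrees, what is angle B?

angle B = 116 - 34 = 82 degrees (exterior angle theorem).

82 degrees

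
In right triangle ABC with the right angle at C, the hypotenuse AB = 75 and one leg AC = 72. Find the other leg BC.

BC = sqrt(75^2 - 72^2) = sqrt(441) = 21

21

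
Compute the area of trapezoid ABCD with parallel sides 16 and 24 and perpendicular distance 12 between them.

Area = (16 + 24) * 12 / 2 = 480 / 2 = 240

240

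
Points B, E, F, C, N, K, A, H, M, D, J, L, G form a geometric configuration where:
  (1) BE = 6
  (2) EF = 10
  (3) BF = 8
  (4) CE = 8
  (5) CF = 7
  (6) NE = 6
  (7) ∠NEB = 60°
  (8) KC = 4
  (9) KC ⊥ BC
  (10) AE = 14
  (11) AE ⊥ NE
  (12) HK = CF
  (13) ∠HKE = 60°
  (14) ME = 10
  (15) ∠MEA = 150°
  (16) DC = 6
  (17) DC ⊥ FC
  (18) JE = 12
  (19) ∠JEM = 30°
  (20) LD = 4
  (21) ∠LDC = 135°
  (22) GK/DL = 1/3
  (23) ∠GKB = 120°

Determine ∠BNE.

Step 1: By the law of cosines on triangle NEB: NB² = 6² + 6² − 2·6·6·cos(60°) = 36, so NB = 6.
Step 2: By the inverse law of cosines on triangle BNE: cos(∠BNE) = (6² + 6² − 6²) / (2·6·6) = 36/72 = 0.5, so ∠BNE = 60°.

Therefore, the measure of angle ∠BNE = 60°.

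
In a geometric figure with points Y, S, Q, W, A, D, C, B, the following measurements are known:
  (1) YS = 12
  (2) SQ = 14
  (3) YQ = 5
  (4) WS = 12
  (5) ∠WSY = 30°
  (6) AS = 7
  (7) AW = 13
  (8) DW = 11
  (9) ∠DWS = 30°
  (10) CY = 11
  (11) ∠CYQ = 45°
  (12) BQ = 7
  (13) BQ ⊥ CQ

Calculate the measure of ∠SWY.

Step 1: By the law of cosines on triangle WSY: WY² = 12² + 12² − 2·12·12·cos(30°) = 38.58, so WY ≈ 6.21.
Step 2: By the inverse law of cosines on triangle SWY: cos(∠SWY) = (12² + 6.21² − 12²) / (2·12·6.21) = 38.58/149.08 = 0.2588, so ∠SWY = 75°.

Therefore, the measure of angle ∠SWY = 75°.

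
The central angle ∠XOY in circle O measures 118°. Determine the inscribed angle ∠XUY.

By the inscribed angle theorem, the inscribed angle is half the central angle.
Inscribed angle = 118° / 2 = 59°

59°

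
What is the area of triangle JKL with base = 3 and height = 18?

Area = (1/2)(3)(18) = 27

27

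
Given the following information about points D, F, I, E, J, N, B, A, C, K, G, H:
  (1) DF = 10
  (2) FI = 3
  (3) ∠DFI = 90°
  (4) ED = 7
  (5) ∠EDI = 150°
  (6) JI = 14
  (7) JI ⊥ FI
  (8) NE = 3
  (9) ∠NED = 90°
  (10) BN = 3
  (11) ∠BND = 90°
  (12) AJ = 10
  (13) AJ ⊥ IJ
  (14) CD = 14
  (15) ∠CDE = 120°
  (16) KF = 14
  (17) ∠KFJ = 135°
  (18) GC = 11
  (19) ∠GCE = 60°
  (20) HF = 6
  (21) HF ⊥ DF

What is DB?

Step 1: By the law of cosines on triangle DEN: DN² = 7² + 3² − 2·7·3·cos(90°) = 58, so DN = √58.
Step 2: By the law of cosines on triangle DNB: DB² = √58² + 3² − 2·√58·3·cos(90°) = 67, so DB = √67.

Therefore, the length of DB = √67.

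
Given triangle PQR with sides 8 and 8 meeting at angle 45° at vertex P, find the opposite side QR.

Law of cosines: QR^2 = 8^2 + 8^2 - 2(8)(8)cos(45°) = 128 - 64*sqrt(2), so QR = 8*sqrt(2 - sqrt(2)).

8*sqrt(2 - sqrt(2))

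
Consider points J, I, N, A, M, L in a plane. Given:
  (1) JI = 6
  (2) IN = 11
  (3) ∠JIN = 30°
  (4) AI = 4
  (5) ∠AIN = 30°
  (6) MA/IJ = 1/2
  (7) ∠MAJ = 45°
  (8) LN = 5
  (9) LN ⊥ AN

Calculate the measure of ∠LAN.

Step 1: By the law of cosines on triangle NIA: NA² = 11² + 4² − 2·11·4·cos(30°) = 60.79, so NA ≈ 7.8.
Step 2: By the law of cosines on triangle ANL: AL² = 7.8² + 5² − 2·7.8·5·cos(90°) = 85.79, so AL ≈ 9.26.
Step 3: By the inverse law of cosines on triangle LAN: cos(∠LAN) = (9.26² + 7.8² − 5²) / (2·9.26·7.8) = 121.58/144.43 = 0.8418, so ∠LAN = 32.67°.

Therefore, the measure of angle ∠LAN = 32.67°.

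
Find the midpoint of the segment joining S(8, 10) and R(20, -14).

The midpoint is the average of the coordinates:
x: (8 + 20)/2 = 14
y: (10 + -14)/2 = -2
Midpoint = (14, -2)

(14, -2)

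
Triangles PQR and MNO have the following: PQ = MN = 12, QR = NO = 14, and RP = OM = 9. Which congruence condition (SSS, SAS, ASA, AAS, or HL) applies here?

The given information provides:
PQ = MN = 12, QR = NO = 14, and RP = OM = 9
This matches the SSS congruence theorem.
All three pairs of corresponding sides are equal (Side-Side-Side).

SSS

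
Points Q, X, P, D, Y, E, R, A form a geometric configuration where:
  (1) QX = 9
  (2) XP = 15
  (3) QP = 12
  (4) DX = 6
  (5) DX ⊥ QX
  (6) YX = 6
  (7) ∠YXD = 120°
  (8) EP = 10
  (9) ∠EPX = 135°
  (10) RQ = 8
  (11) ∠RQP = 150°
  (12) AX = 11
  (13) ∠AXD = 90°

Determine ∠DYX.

Step 1: By the law of cosines on triangle YXD: YD² = 6² + 6² − 2·6·6·cos(120°) = 108, so YD = 6·√3.
Step 2: By the inverse law of cosines on triangle DYX: cos(∠DYX) = ((6·√3)² + 6² − 6²) / (2·6·√3·6) = 108/124.71 = 0.866, so ∠DYX = 30°.

Therefore, the measure of angle ∠DYX = 30°.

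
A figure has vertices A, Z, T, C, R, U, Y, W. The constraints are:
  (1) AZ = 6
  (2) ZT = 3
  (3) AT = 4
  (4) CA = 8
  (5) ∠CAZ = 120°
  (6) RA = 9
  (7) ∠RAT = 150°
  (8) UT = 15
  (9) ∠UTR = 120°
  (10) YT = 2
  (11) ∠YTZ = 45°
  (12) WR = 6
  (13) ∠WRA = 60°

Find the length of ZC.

Step 1: By the law of cosines on triangle ZAC: ZC² = 6² + 8² − 2·6·8·cos(120°) = 148, so ZC = 2·√37.

Therefore, the length of ZC = 2·√37.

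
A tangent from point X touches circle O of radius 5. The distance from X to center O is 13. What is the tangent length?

tangent = √(d² - r²) = √(13² - 5²) = √(169 - 25) = √144 = 12

12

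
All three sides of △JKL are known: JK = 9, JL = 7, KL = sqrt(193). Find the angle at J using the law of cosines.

When all three sides of a triangle are known, the law of cosines can be rearranged to find any angle.
cos(C) = (a² + b² - c²) / (2ab) gives cos(J) = -1/2.
Taking the inverse cosine: J = 120°.

120°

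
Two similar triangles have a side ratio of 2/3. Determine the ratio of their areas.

Area scales with the square of linear dimensions. If every length is multiplied by 2/3, then the area is multiplied by (2/3)^2 = 4/9.
The area ratio is 4:9.

4:9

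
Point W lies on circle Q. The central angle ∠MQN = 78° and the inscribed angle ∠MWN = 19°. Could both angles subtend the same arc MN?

By the inscribed angle theorem, the inscribed angle for a central angle of 78° should be 78° / 2 = 39°.
The given inscribed angle is 19°, which does not equal 39°.
Therefore, no, they do not correspond to the same arc.

No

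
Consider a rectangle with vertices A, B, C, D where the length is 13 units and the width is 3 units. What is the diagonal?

d = sqrt(13^2 + 3^2) = sqrt(178)

sqrt(178)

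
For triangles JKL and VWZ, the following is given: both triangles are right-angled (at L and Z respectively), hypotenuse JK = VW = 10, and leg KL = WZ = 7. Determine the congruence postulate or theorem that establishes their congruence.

Consider the given information: both triangles are right-angled (at L and Z respectively), hypotenuse JK = VW = 10, and leg KL = WZ = 7
This is not SSS or ASA: SSS requires all three pairs of sides, but we don't have that. ASA requires two angles and the side between them.
The correct criterion is HL. The hypotenuse and one leg of two right triangles are equal (Hypotenuse-Leg).

HL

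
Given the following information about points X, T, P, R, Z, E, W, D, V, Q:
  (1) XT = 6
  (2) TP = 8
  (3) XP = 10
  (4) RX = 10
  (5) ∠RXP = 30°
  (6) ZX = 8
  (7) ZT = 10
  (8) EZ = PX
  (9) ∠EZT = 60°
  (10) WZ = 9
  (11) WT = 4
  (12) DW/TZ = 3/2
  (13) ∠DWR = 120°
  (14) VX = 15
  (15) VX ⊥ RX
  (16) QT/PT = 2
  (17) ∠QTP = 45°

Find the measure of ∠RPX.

Step 1: By the law of cosines on triangle PXR: PR² = 10² + 10² − 2·10·10·cos(30°) = 26.79, so PR ≈ 5.18.
Step 2: By the inverse law of cosines on triangle RPX: cos(∠RPX) = (5.18² + 10² − 10²) / (2·5.18·10) = 26.79/103.53 = 0.2588, so ∠RPX = 75°.

Therefore, the measure of angle ∠RPX = 75°.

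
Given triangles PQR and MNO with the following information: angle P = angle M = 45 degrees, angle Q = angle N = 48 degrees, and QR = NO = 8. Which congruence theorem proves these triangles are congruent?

The given information matches AAS: Two pairs of corresponding angles and a non-included side are equal (Angle-Angle-Side).

AAS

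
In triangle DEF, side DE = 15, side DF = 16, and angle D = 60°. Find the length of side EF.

When two sides and the included angle are known, the law of cosines gives the third side.
c^2 = a^2 + b^2 - 2ab cos(C) generalizes the Pythagorean theorem to non-right triangles.
Here: EF^2 = 225 + 256 - 480*(1/2) = 241
EF = sqrt(241)

sqrt(241)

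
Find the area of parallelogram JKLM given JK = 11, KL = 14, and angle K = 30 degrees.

Area = 11 * 14 * sin(30°) = 154 * 1/2 = 77

77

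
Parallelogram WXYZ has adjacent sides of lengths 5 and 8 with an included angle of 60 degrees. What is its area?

Area = a * b * sin(theta)
Area = 5 * 8 * sin(60 degrees)
Area = 40 * sqrt(3)/2
Area = 20*sqrt(3)

20*sqrt(3)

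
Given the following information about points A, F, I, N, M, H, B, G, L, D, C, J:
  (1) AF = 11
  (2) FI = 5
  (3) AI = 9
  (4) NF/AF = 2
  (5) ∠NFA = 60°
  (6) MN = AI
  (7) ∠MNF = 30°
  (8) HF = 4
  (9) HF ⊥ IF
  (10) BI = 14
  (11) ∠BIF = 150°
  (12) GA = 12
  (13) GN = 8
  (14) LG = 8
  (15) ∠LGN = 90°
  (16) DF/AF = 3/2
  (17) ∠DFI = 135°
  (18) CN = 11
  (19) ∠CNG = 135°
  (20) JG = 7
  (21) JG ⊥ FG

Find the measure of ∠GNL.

Step 1: By the law of cosines on triangle NGL: NL² = 8² + 8² − 2·8·8·cos(90°) = 128, so NL = 8·√2.
Step 2: By the inverse law of cosines on triangle GNL: cos(∠GNL) = (8² + (8·√2)² − 8²) / (2·8·8·√2) = 128/181.02 = 0.7071, so ∠GNL = 45°.

Therefore, the measure of angle ∠GNL = 45°.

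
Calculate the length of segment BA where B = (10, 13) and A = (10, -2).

d = sqrt((0)^2 + (-15)^2) = sqrt(225) = 15

15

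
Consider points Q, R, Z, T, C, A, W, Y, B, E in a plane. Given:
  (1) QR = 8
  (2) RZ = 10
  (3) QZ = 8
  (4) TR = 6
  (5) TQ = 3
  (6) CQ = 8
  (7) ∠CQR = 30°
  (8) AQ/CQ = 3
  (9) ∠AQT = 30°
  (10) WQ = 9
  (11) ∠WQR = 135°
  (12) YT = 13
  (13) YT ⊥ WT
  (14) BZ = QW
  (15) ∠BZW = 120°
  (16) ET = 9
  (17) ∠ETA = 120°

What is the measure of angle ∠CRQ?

Step 1: By the law of cosines on triangle RQC: RC² = 8² + 8² − 2·8·8·cos(30°) = 17.15, so RC ≈ 4.14.
Step 2: By the inverse law of cosines on triangle CRQ: cos(∠CRQ) = (4.14² + 8² − 8²) / (2·4.14·8) = 17.15/66.26 = 0.2588, so ∠CRQ = 75°.

Therefore, the measure of angle ∠CRQ = 75°.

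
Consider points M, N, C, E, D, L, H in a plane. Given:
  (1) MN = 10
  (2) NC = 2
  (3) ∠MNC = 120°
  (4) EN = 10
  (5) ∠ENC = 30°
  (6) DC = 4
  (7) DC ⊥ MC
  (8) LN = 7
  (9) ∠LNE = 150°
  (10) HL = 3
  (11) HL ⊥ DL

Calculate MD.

Step 1: By the law of cosines on triangle CNM: CM² = 2² + 10² − 2·2·10·cos(120°) = 124, so CM = 2·√31.
Step 2: By the law of cosines on triangle MCD: MD² = (2·√31)² + 4² − 2·2·√31·4·cos(90°) = 140, so MD = 2·√35.

Therefore, the length of MD = 2·√35.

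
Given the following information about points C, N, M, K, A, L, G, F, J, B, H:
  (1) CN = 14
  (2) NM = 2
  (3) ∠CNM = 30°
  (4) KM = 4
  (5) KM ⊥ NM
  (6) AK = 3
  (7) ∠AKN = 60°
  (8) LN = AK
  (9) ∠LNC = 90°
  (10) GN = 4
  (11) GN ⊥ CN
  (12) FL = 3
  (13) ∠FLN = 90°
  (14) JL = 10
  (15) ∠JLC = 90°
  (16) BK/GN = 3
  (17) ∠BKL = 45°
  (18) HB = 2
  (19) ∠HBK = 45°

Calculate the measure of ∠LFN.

From the given relations: LN = AK = 3.
Step 1: By the law of cosines on triangle FLN: FN² = 3² + 3² − 2·3·3·cos(90°) = 18, so FN = 3·√2.
Step 2: By the inverse law of cosines on triangle LFN: cos(∠LFN) = (3² + (3·√2)² − 3²) / (2·3·3·√2) = 18/25.46 = 0.7071, so ∠LFN = 45°.

Therefore, the measure of angle ∠LFN = 45°.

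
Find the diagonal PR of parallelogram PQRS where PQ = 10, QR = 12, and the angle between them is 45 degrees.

Law of cosines: d^2 = 10^2 + 12^2 - 2(10)(12)cos(45°) = 244 - 120*sqrt(2), so d = 2*sqrt(61 - 30*sqrt(2)).

2*sqrt(61 - 30*sqrt(2))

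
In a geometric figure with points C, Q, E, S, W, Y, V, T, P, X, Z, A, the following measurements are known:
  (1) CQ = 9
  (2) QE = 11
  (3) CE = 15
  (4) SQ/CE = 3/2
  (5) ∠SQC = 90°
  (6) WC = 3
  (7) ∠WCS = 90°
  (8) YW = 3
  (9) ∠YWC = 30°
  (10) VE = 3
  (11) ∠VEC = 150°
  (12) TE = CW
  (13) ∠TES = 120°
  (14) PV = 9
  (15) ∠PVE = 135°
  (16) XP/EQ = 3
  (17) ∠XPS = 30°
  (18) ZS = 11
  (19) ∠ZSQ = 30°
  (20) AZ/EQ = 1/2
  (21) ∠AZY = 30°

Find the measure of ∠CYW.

Step 1: By the law of cosines on triangle YWC: YC² = 3² + 3² − 2·3·3·cos(30°) = 2.41, so YC ≈ 1.55.
Step 2: By the inverse law of cosines on triangle CYW: cos(∠CYW) = (1.55² + 3² − 3²) / (2·1.55·3) = 2.41/9.32 = 0.2588, so ∠CYW = 75°.

Therefore, the measure of angle ∠CYW = 75°.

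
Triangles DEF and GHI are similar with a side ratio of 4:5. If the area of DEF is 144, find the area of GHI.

Area ratio = (4/5)^2 = 16/25. Area of GHI = 144 * 25/16 = 225.

225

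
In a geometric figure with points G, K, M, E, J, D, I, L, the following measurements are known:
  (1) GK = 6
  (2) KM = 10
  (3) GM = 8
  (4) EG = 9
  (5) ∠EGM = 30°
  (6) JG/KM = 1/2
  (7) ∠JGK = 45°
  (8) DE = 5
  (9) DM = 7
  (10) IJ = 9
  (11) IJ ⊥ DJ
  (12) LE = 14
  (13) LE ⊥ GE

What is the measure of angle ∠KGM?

Step 1: By the inverse law of cosines on triangle KGM: cos(∠KGM) = (6² + 8² − 10²) / (2·6·8) = 0/96 = 0, so ∠KGM = 90°.

Therefore, the measure of angle ∠KGM = 90°.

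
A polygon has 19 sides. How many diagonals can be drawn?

Each of the 19 vertices connects to 16 non-adjacent vertices via diagonals.
Total connections = 19 × 16 = 304, but each diagonal is counted twice.
Number of diagonals = 304 / 2 = 152.

152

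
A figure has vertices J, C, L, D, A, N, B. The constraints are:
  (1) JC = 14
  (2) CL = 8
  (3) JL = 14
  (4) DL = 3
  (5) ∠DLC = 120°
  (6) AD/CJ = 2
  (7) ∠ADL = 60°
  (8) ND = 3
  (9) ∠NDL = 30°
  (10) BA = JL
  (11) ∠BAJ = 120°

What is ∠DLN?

Step 1: By the law of cosines on triangle LDN: LN² = 3² + 3² − 2·3·3·cos(30°) = 2.41, so LN ≈ 1.55.
Step 2: By the inverse law of cosines on triangle DLN: cos(∠DLN) = (3² + 1.55² − 3²) / (2·3·1.55) = 2.41/9.32 = 0.2588, so ∠DLN = 75°.

Therefore, the measure of angle ∠DLN = 75°.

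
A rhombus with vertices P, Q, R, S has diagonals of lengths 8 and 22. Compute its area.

The diagonals of a rhombus divide it into four right triangles.
Each triangle has legs 8/ 2 = 4 and 22/2 = 11, so each has area (1/2)*4*11 = 22.
Four such triangles give total area = (d1 * d2) / 2 = 88.

88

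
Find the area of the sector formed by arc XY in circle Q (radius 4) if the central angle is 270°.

The full circle has area πr² = π(4)² = 16*pi.
The sector covers 270° out of 360°, a fraction of 3/4.
Sector area = 16*pi × 3/4 = 12*pi.

12*pi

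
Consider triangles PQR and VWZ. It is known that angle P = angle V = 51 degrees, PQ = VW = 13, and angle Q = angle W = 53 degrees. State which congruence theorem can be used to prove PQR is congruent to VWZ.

Consider the given information: angle P = angle V = 51 degrees, PQ = VW = 13, and angle Q = angle W = 53 degrees
This is not SAS or HL: SAS requires two sides and the included angle between them. HL only applies to right triangles with matching hypotenuse and leg.
The correct criterion is ASA. Two pairs of corresponding angles and the included side are equal (Angle-Side-Angle).

ASA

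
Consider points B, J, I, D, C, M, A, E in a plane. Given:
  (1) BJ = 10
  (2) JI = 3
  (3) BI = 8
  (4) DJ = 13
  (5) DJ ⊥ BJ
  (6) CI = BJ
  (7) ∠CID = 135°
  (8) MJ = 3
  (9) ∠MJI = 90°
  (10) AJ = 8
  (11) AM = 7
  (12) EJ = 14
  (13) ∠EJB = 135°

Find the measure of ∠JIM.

Step 1: By the law of cosines on triangle IJM: IM² = 3² + 3² − 2·3·3·cos(90°) = 18, so IM = 3·√2.
Step 2: By the inverse law of cosines on triangle JIM: cos(∠JIM) = (3² + (3·√2)² − 3²) / (2·3·3·√2) = 18/25.46 = 0.7071, so ∠JIM = 45°.

Therefore, the measure of angle ∠JIM = 45°.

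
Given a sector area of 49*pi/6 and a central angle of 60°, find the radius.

Sector area A = πr² × θ/360, so r² = 360A / (πθ).
r² = 360 × 49*pi/6 / (π × 60)
r² = 49
r = 7

7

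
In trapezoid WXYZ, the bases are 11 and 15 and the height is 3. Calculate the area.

Area of a trapezoid = (base1 + base2) * height / 2
Area = (11 + 15) * 3 / 2
Area = 26 * 3 / 2
Area = 78 / 2
Area = 39

39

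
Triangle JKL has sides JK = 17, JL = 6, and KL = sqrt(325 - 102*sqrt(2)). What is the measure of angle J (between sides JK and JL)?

cos(J) = (17² + 6² - (sqrt(325 - 102*sqrt(2)))²) / (2 × 17 × 6) = sqrt(2)/2, so J = arccos(sqrt(2)/2) = 45°.

45°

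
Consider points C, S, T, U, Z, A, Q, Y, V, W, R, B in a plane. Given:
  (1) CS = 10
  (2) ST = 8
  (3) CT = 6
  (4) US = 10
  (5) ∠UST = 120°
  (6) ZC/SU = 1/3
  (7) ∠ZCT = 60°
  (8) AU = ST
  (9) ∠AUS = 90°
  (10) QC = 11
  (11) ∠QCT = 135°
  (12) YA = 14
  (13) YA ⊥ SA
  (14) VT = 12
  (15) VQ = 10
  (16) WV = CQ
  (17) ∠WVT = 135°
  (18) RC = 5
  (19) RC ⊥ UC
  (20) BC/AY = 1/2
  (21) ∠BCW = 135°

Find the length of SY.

From the given relations: AU = ST = 8.
Step 1: By the law of cosines on triangle SUA: SA² = 10² + 8² − 2·10·8·cos(90°) = 164, so SA = 2·√41.
Step 2: By the law of cosines on triangle SAY: SY² = (2·√41)² + 14² − 2·2·√41·14·cos(90°) = 360, so SY = 6·√10.

Therefore, the length of SY = 6·√10.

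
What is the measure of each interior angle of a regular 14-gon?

Each interior angle of a regular n-gon is (n - 2) * 180 / n.
For n = 14: (14 - 2) * 180 / 14 = 2160/14 = 1080/7 degrees.

1080/7 degrees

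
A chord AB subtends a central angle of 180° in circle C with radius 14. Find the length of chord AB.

Drop a perpendicular from the center to the chord, bisecting both the chord and the central angle.
Each half-chord = r sin(θ/2) = 14 sin(90°).
The full chord = 2 × 14 × sin(90°) = 28.

28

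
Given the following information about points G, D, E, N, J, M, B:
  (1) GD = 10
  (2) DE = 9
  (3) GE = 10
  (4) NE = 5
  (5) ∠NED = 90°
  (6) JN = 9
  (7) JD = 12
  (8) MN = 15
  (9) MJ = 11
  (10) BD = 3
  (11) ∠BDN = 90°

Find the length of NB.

Step 1: By the law of cosines on triangle DEN: DN² = 9² + 5² − 2·9·5·cos(90°) = 106, so DN = √106.
Step 2: By the law of cosines on triangle NDB: NB² = √106² + 3² − 2·√106·3·cos(90°) = 115, so NB = √115.

Therefore, the length of NB = √115.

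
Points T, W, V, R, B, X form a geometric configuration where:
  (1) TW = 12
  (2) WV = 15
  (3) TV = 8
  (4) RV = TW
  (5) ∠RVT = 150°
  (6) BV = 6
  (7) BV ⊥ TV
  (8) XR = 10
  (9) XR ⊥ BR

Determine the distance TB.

Step 1: By the law of cosines on triangle TVB: TB² = 8² + 6² − 2·8·6·cos(90°) = 100, so TB = 10.

Therefore, the length of TB = 10.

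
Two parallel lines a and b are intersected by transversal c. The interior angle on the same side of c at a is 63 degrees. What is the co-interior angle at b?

Co-interior angles (same-side interior) formed by parallel lines and a transversal are supplementary (sum to 180 degrees).
The given angle is 63 degrees.
The co-interior angle = 180 - 63 = 117 degrees.

117 degrees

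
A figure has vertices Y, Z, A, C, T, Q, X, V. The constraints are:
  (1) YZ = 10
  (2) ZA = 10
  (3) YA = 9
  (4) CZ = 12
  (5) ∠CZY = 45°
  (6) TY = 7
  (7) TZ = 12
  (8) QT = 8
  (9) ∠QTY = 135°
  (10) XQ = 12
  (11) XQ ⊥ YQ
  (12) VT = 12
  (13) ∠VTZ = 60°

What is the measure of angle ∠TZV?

Step 1: By the law of cosines on triangle ZTV: ZV² = 12² + 12² − 2·12·12·cos(60°) = 144, so ZV = 12.
Step 2: By the inverse law of cosines on triangle TZV: cos(∠TZV) = (12² + 12² − 12²) / (2·12·12) = 144/288 = 0.5, so ∠TZV = 60°.

Therefore, the measure of angle ∠TZV = 60°.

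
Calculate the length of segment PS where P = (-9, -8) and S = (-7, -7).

d = sqrt((-7 - -9)^2 + (-7 - -8)^2)
d = sqrt(2^2 + 1^2)
d = sqrt(4 + 1)
d = sqrt(5)

sqrt(5)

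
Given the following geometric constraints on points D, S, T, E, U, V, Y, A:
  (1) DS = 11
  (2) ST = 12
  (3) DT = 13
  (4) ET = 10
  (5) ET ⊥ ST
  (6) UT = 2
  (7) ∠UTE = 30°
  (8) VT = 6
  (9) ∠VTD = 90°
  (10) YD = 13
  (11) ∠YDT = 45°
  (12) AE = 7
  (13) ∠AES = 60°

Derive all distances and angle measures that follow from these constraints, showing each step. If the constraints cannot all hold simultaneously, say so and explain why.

The constraints are consistent.

Step 1: From DT = 13, TV = 6, and ∠DTV = 90°, by the law of cosines:
  DV² = DT² + TV² - 2·DT·TV·cos(90°) = 169 + 36 - 0 = 205
  DV ≈ 14.32

Step 2: From ST = 12, TE = 10, and ∠STE = 90°, by the law of cosines:
  SE² = ST² + TE² - 2·ST·TE·cos(90°) = 144 + 100 - 0 = 244
  SE = 2·√61

Step 3: From TD = 13, DY = 13, and ∠TDY = 45°, by the law of cosines:
  TY² = TD² + DY² - 2·TD·DY·cos(45°) = 169 + 169 - 239 = 99
  TY ≈ 9.95

Step 4: From ET = 10, TU = 2, and ∠ETU = 30°, by the law of cosines:
  EU² = ET² + TU² - 2·ET·TU·cos(30°) = 100 + 4 - 34.64 = 69.36
  EU ≈ 8.33

Step 5: From DS = 11, DT = 13, ST = 12, by the inverse law of cosines:
  cos(∠SDT) = (DS² + DT² - ST²) / (2·DS·DT)
  ∠SDT = 59.3°

Step 6: From SD = 11, ST = 12, DT = 13, by the inverse law of cosines:
  cos(∠DST) = (SD² + ST² - DT²) / (2·SD·ST)
  ∠DST = 68.68°

Step 7: From TD = 13, TS = 12, DS = 11, by the inverse law of cosines:
  cos(∠DTS) = (TD² + TS² - DS²) / (2·TD·TS)
  ∠DTS = 52.02°

Step 8: From SE = 2·√61, EA = 7, and ∠SEA = 60°, by the law of cosines:
  SA² = SE² + EA² - 2·SE·EA·cos(60°) = 244 + 49 - 109.3 = 183.7
  SA ≈ 13.55

Step 9: From DT = 13, DV = 14.32, TV = 6, by the inverse law of cosines:
  cos(∠TDV) = (DT² + DV² - TV²) / (2·DT·DV)
  ∠TDV = 24.78°

Step 10: From SE = 2·√61, ST = 12, ET = 10, by the inverse law of cosines:
  cos(∠EST) = (SE² + ST² - ET²) / (2·SE·ST)
  ∠EST = 39.81°

Step 11: From TD = 13, TY = 9.95, DY = 13, by the inverse law of cosines:
  cos(∠DTY) = (TD² + TY² - DY²) / (2·TD·TY)
  ∠DTY = 67.5°

Step 12: From ES = 2·√61, ET = 10, ST = 12, by the inverse law of cosines:
  cos(∠SET) = (ES² + ET² - ST²) / (2·ES·ET)
  ∠SET = 50.19°

Step 13: From ET = 10, EU = 8.33, TU = 2, by the inverse law of cosines:
  cos(∠TEU) = (ET² + EU² - TU²) / (2·ET·EU)
  ∠TEU = 6.9°

Step 14: From UE = 8.33, UT = 2, ET = 10, by the inverse law of cosines:
  cos(∠EUT) = (UE² + UT² - ET²) / (2·UE·UT)
  ∠EUT = 143.1°

Step 15: From VD = 14.32, VT = 6, DT = 13, by the inverse law of cosines:
  cos(∠DVT) = (VD² + VT² - DT²) / (2·VD·VT)
  ∠DVT = 65.22°

Step 16: From YD = 13, YT = 9.95, DT = 13, by the inverse law of cosines:
  cos(∠DYT) = (YD² + YT² - DT²) / (2·YD·YT)
  ∠DYT = 67.5°

Step 17: From SA = 13.55, SE = 2·√61, AE = 7, by the inverse law of cosines:
  cos(∠ASE) = (SA² + SE² - AE²) / (2·SA·SE)
  ∠ASE = 26.57°

Step 18: From AE = 7, AS = 13.55, ES = 2·√61, by the inverse law of cosines:
  cos(∠EAS) = (AE² + AS² - ES²) / (2·AE·AS)
  ∠EAS = 93.43°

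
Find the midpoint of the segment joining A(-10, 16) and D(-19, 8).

The midpoint is the average of the coordinates:
x: (-10 + -19)/2 = -29/2
y: (16 + 8)/2 = 12
Midpoint = (-29/2, 12)

(-29/2, 12)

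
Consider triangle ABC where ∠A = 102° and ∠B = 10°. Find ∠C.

By the triangle angle sum property, the three interior angles of any triangle add up to 180°.
We know angle A = 102° and angle B = 10°, so their sum is 112°.
Therefore angle C = 180° - 112° = 68°.

68 degrees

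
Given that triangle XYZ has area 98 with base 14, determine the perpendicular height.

Rearranging the area formula Area = (1/2) * base * height:
height = 2 * Area / base = 2 * 98 / 14 = 14.

14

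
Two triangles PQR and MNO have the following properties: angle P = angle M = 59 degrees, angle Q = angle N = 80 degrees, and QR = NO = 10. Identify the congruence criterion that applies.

The given information matches AAS: Two pairs of corresponding angles and a non-included side are equal (Angle-Angle-Side).

AAS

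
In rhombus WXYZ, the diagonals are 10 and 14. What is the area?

Area of a rhombus = (d1 * d2) / 2
Area = (10 * 14) / 2
Area = 140 / 2
Area = 70

70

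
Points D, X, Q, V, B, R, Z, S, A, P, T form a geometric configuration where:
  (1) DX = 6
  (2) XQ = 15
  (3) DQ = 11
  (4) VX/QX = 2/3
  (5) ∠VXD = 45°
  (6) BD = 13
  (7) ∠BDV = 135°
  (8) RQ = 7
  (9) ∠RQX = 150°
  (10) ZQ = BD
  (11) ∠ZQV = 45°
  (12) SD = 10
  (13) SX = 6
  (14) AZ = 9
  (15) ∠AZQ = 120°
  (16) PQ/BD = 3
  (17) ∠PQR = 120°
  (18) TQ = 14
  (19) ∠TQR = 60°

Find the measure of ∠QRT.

Step 1: By the law of cosines on triangle RQT: RT² = 7² + 14² − 2·7·14·cos(60°) = 147, so RT = 7·√3.
Step 2: By the inverse law of cosines on triangle QRT: cos(∠QRT) = (7² + (7·√3)² − 14²) / (2·7·7·√3) = 0/169.74 = 0, so ∠QRT = 90°.

Therefore, the measure of angle ∠QRT = 90°.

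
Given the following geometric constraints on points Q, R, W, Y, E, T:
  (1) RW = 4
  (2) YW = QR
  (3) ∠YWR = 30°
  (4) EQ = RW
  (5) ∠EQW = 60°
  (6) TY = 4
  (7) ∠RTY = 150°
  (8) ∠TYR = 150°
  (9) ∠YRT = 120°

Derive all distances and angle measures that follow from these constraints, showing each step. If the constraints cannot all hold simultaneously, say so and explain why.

These constraints are not satisfiable: (7), (8) and (9) are the three interior angles of triangle RTY, which must sum to 180°, but 150° + 150° + 120° = 420°. No planar figure meets all of them, so nothing further can be derived.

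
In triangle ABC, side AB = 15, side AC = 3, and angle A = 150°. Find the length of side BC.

When two sides and the included angle are known, the law of cosines gives the third side.
c^2 = a^2 + b^2 - 2ab cos(C) generalizes the Pythagorean theorem to non-right triangles.
Here: BC^2 = 225 + 9 - 90*(-sqrt(3)/2) = 45*sqrt(3) + 234
BC = 3*sqrt(5*sqrt(3) + 26)

3*sqrt(5*sqrt(3) + 26)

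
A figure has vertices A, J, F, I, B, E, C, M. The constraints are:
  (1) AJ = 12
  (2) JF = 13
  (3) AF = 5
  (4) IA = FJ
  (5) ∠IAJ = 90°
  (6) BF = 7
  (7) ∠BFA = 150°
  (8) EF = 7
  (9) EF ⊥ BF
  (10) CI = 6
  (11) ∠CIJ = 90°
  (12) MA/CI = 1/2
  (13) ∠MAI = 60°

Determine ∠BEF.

Step 1: By the law of cosines on triangle EFB: EB² = 7² + 7² − 2·7·7·cos(90°) = 98, so EB = 7·√2.
Step 2: By the inverse law of cosines on triangle BEF: cos(∠BEF) = ((7·√2)² + 7² − 7²) / (2·7·√2·7) = 98/138.59 = 0.7071, so ∠BEF = 45°.

Therefore, the measure of angle ∠BEF = 45°.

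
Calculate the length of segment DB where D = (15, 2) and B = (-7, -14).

The horizontal distance is |-7 - 15| = 22 and the vertical distance is |-14 - 2| = 16.
By the Pythagorean theorem, d = sqrt(22^2 + 16^2) = sqrt(740) = 2*sqrt(185).

2*sqrt(185)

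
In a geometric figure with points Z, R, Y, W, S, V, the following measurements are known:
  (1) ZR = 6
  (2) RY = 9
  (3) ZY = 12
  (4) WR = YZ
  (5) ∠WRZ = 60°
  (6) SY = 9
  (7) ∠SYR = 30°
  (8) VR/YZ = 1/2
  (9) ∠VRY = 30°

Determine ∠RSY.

Step 1: By the law of cosines on triangle SYR: SR² = 9² + 9² − 2·9·9·cos(30°) = 21.7, so SR ≈ 4.66.
Step 2: By the inverse law of cosines on triangle RSY: cos(∠RSY) = (4.66² + 9² − 9²) / (2·4.66·9) = 21.7/83.86 = 0.2588, so ∠RSY = 75°.

Therefore, the measure of angle ∠RSY = 75°.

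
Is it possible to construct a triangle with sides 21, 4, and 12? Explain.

The longest side is 21. The other two sides sum to 4 + 12 = 16.
Since 16 ≤ 21, the two shorter sides cannot reach around to close the triangle.

No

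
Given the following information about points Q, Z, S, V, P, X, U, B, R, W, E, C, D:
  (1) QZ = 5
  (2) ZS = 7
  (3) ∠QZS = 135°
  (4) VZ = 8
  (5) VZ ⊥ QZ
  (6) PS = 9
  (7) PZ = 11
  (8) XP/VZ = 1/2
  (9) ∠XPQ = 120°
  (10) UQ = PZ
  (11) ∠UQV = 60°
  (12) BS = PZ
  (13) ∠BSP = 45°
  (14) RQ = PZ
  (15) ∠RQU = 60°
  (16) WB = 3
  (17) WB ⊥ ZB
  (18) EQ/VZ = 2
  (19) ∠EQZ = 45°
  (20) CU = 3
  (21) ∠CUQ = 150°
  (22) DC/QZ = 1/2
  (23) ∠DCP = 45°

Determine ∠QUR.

From the given relations: UQ = PZ = 11; RQ = PZ = 11.
Step 1: By the law of cosines on triangle UQR: UR² = 11² + 11² − 2·11·11·cos(60°) = 121, so UR = 11.
Step 2: By the inverse law of cosines on triangle QUR: cos(∠QUR) = (11² + 11² − 11²) / (2·11·11) = 121/242 = 0.5, so ∠QUR = 60°.

Therefore, the measure of angle ∠QUR = 60°.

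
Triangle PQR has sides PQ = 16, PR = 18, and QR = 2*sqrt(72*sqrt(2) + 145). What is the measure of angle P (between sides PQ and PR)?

When all three sides of a triangle are known, the law of cosines can be rearranged to find any angle.
cos(C) = (a² + b² - c²) / (2ab) gives cos(P) = -sqrt(2)/2.
Taking the inverse cosine: P = 135°.

135°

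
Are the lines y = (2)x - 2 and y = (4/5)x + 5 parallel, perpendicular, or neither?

Slope of line 1: m1 = 2
Slope of line 2: m2 = 4/5
m1 != m2 and m1*m2 = 8/5 != -1. Neither.

Neither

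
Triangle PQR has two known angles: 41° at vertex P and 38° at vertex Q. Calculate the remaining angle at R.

By the triangle angle sum property, the three interior angles of any triangle add up to 180°.
We know angle P = 41° and angle Q = 38°, so their sum is 79°.
Therefore angle R = 180° - 79° = 101°.

101 degrees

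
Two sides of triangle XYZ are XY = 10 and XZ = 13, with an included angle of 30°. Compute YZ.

By the law of cosines: YZ^2 = XY^2 + XZ^2 - 2*XY*XZ*cos(X)
YZ^2 = 10^2 + 13^2 - 2*10*13*cos(30°)
YZ^2 = 100 + 169 - 260*(sqrt(3)/2)
YZ^2 = 269 - 130*sqrt(3)
YZ = sqrt(269 - 130*sqrt(3))

sqrt(269 - 130*sqrt(3))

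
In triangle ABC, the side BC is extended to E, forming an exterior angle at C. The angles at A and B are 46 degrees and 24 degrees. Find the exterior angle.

The interior angle at C is 180 - 46 - 24 = 110 degrees.
The exterior angle and interior angle at C are supplementary:
Exterior angle = 180 - 110 = 70 degrees.

70 degrees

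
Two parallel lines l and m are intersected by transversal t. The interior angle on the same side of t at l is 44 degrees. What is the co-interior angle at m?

Co-interior angles (same-side interior) formed by parallel lines and a transversal are supplementary (sum to 180 degrees).
The given angle is 44 degrees.
The co-interior angle = 180 - 44 = 136 degrees.

136 degrees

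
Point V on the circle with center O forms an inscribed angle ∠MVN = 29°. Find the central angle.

By the inscribed angle theorem, the central angle is twice the inscribed angle.
Central angle = 2 × 29° = 58°

58°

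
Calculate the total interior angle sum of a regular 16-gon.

The sum of interior angles of an n-sided polygon is (n - 2) * 180.
For n = 16: (16 - 2) * 180 = 14 * 180 = 2520 degrees.

2520 degrees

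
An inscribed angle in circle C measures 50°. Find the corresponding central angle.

The inscribed angle theorem states that a central angle is always twice any inscribed angle that subtends the same arc.
Since the inscribed angle is 50°, the central angle = 2 × 50° = 100°.

100°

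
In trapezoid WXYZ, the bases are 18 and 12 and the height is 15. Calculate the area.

Area = (18 + 12) * 15 / 2 = 450 / 2 = 225

225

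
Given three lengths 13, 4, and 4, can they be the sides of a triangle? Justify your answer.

The longest side is 13. The other two sides sum to 4 + 4 = 8.
Since 8 ≤ 13, the two shorter sides cannot reach around to close the triangle.

No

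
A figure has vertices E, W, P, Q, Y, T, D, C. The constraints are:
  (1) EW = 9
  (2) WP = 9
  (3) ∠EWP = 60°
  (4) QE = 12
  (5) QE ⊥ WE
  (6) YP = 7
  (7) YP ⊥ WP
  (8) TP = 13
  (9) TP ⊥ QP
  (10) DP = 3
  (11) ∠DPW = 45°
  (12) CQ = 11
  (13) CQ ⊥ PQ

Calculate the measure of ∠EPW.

Step 1: By the law of cosines on triangle PWE: PE² = 9² + 9² − 2·9·9·cos(60°) = 81, so PE = 9.
Step 2: By the inverse law of cosines on triangle EPW: cos(∠EPW) = (9² + 9² − 9²) / (2·9·9) = 81/162 = 0.5, so ∠EPW = 60°.

Therefore, the measure of angle ∠EPW = 60°.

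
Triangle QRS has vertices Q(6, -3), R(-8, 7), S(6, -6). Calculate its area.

The Shoelace formula computes the area from vertex coordinates by summing cross products.
For vertices (6,-3), (-8,7), (6,-6):
Signed sum = 6*7 - -8*-3 + -8*-6 - 6*7 + 6*-3 - 6*-6
= 18 + 6 + 18 = 42
Area = (1/2)|42| = 21.

21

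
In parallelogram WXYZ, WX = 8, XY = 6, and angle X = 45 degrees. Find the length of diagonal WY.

Law of cosines: d^2 = 8^2 + 6^2 - 2(8)(6)cos(45°) = 100 - 48*sqrt(2), so d = 2*sqrt(25 - 12*sqrt(2)).

2*sqrt(25 - 12*sqrt(2))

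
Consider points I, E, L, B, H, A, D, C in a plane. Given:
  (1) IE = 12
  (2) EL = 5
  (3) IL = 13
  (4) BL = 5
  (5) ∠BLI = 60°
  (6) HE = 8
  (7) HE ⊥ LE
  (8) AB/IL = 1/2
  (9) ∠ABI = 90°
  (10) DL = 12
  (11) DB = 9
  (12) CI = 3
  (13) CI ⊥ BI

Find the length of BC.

Step 1: By the law of cosines on triangle BLI: BI² = 5² + 13² − 2·5·13·cos(60°) = 129, so BI = √129.
Step 2: By the law of cosines on triangle BIC: BC² = √129² + 3² − 2·√129·3·cos(90°) = 138, so BC = √138.

Therefore, the length of BC = √138.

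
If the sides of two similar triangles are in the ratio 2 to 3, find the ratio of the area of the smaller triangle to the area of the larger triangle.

Area ratio = (side ratio)^2 = (2/3)^2 = 4:9.

4:9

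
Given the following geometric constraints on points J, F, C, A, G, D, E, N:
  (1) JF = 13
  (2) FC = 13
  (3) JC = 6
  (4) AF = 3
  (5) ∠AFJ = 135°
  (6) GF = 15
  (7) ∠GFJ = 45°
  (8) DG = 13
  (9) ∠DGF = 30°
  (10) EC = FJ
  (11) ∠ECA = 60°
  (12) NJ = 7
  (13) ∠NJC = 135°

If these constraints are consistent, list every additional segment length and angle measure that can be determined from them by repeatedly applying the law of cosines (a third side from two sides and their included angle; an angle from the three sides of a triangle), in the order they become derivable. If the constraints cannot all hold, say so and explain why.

The constraints are consistent. Derivable facts, in order:
After 1 step:
- CN ≈ 12.02
- FD ≈ 7.5
- JA ≈ 15.27
- JG ≈ 10.87
- ∠CFJ = 26.68°
- ∠CJF = 76.66°
- ∠FCJ = 76.66°
After 2 steps:
- ∠AJF = 7.99°
- ∠CNJ = 20.68°
- ∠DFG = 60.07°
- ∠FAJ = 37.01°
- ∠FDG = 89.93°
- ∠FGJ = 57.72°
- ∠FJG = 77.28°
- ∠JCN = 24.32°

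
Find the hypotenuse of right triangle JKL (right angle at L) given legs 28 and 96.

JK = sqrt(28^2 + 96^2) = sqrt(10000) = 100

100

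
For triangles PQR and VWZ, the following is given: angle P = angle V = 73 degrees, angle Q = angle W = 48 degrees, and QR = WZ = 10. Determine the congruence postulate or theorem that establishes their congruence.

The given information provides:
angle P = angle V = 73 degrees, angle Q = angle W = 48 degrees, and QR = WZ = 10
This matches the AAS congruence theorem.
Two pairs of corresponding angles and a non-included side are equal (Angle-Angle-Side).

AAS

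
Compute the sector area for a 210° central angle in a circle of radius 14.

Sector area = πr² × θ/360
= π × 14² × 7/12
= π × 196 × 7/12
= 343*pi/3

343*pi/3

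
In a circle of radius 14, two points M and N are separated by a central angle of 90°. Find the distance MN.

Chord = 2(14) sin(45°) = 14*sqrt(2)

14*sqrt(2)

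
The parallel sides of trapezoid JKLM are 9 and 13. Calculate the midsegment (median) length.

midsegment = (9 + 13) / 2 = 22 / 2 = 11

11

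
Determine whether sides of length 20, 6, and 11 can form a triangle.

Check the triangle inequality: 6 + 11 = 17 ≤ 20.
Since the sum of two sides does not exceed the third, no triangle can be formed.

No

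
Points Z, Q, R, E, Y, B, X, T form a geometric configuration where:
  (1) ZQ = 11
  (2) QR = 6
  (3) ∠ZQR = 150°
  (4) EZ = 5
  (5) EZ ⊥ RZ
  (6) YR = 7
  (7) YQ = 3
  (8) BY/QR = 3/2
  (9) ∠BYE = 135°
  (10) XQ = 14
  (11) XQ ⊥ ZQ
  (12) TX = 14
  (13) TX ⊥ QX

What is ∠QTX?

Step 1: By the law of cosines on triangle TXQ: TQ² = 14² + 14² − 2·14·14·cos(90°) = 392, so TQ = 14·√2.
Step 2: By the inverse law of cosines on triangle QTX: cos(∠QTX) = ((14·√2)² + 14² − 14²) / (2·14·√2·14) = 392/554.37 = 0.7071, so ∠QTX = 45°.

Therefore, the measure of angle ∠QTX = 45°.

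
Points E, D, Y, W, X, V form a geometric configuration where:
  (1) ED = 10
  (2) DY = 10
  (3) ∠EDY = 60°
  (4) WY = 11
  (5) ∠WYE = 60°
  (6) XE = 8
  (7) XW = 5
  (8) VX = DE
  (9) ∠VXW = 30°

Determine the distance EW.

Step 1: By the law of cosines on triangle EDY: EY² = 10² + 10² − 2·10·10·cos(60°) = 100, so EY = 10.
Step 2: By the law of cosines on triangle EYW: EW² = 10² + 11² − 2·10·11·cos(60°) = 111, so EW = √111.

Therefore, the length of EW = √111.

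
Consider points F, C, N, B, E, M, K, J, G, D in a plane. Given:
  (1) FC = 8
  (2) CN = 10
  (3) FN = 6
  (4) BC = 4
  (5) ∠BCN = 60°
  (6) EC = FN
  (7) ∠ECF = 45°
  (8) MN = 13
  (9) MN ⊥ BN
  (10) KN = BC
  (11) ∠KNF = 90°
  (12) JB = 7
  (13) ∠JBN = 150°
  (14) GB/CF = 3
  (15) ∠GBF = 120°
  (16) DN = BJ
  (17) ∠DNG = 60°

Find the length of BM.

Step 1: By the law of cosines on triangle BCN: BN² = 4² + 10² − 2·4·10·cos(60°) = 76, so BN = 2·√19.
Step 2: By the law of cosines on triangle BNM: BM² = (2·√19)² + 13² − 2·2·√19·13·cos(90°) = 245, so BM = 7·√5.

Therefore, the length of BM = 7·√5.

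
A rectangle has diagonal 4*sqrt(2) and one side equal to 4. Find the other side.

b = sqrt(d^2 - a^2) = sqrt(32 - 16) = sqrt(16) = 4

4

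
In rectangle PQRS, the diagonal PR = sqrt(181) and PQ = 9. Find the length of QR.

The diagonal of a rectangle forms a right triangle with the two sides.
Rearranging the Pythagorean theorem: missing side = sqrt(d^2 - known^2).
= sqrt(181 - 81) = sqrt(100) = 10.

10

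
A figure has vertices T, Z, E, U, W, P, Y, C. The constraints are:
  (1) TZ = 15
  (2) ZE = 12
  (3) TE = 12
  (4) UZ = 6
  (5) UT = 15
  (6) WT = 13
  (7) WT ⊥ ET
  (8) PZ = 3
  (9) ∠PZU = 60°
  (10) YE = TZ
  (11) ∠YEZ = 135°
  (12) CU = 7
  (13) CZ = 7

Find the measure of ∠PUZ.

Step 1: By the law of cosines on triangle UZP: UP² = 6² + 3² − 2·6·3·cos(60°) = 27, so UP = 3·√3.
Step 2: By the inverse law of cosines on triangle PUZ: cos(∠PUZ) = ((3·√3)² + 6² − 3²) / (2·3·√3·6) = 54/62.35 = 0.866, so ∠PUZ = 30°.

Therefore, the measure of angle ∠PUZ = 30°.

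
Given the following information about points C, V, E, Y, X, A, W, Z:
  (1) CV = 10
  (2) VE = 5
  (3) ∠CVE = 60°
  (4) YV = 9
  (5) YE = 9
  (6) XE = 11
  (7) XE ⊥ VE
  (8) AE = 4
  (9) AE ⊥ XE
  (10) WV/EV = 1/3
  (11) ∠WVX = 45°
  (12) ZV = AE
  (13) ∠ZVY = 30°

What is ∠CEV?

Step 1: By the law of cosines on triangle EVC: EC² = 5² + 10² − 2·5·10·cos(60°) = 75, so EC = 5·√3.
Step 2: By the inverse law of cosines on triangle CEV: cos(∠CEV) = ((5·√3)² + 5² − 10²) / (2·5·√3·5) = 0/86.6 = 0, so ∠CEV = 90°.

Therefore, the measure of angle ∠CEV = 90°.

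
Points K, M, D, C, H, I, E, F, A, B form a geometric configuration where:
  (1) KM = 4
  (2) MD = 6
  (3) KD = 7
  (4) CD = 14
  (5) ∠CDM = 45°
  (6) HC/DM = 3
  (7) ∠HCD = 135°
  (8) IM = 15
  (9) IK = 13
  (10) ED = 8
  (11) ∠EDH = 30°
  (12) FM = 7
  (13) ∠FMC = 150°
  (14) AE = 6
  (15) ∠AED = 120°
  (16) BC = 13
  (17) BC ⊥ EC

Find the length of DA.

Step 1: By the law of cosines on triangle DEA: DA² = 8² + 6² − 2·8·6·cos(120°) = 148, so DA = 2·√37.

Therefore, the length of DA = 2·√37.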